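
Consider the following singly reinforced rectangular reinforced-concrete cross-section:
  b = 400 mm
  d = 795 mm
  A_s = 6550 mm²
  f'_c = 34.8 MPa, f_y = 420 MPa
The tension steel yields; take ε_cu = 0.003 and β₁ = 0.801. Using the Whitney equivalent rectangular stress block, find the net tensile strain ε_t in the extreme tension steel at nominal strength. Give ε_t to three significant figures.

ε_t ≈ 0.00522

a = A_s f_y/(0.85 f'_c b) = 232.51 mm.
β₁ = 0.801, so c = a/β₁ = 232.51/0.801 = 290.27 mm.
From the linear strain diagram with ε_cu = 0.003: ε_t = 0.003 (d − c)/c = 0.003 × (795 − 290.27)/290.27 = 0.00522.
Since ε_t ≥ 0.005, the section is tension-controlled.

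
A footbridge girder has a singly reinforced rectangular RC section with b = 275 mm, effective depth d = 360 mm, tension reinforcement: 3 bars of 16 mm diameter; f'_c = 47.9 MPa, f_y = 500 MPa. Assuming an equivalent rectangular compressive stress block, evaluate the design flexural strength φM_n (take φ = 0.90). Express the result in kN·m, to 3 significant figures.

A_s = 3 × 201 = 603 mm².
T = A_s f_y = 603 × 500 = 301500 N = 301.5 kN.
From C = T: a = T/(0.85 f'_c b) = 301500/(0.85 × 47.9 × 275) = 26.93 mm.
M_n = T(d − a/2) = 301.5 kN × (360 − 13.465) mm = 104.48 kN·m.
φM_n = 0.90 × 104.48 = 94.03 kN·m.

φM_n ≈ 94.0 kN·m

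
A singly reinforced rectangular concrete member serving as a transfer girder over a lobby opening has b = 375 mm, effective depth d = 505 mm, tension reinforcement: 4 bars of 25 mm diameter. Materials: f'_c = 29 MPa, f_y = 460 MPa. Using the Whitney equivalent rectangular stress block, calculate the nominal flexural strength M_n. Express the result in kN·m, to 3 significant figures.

A_s = 4 × 491 = 1964 mm².
T = A_s f_y = 1964 × 460 = 903440 N = 903.44 kN.
From C = T: a = T/(0.85 f'_c b) = 903440/(0.85 × 29 × 375) = 97.74 mm.
M_n = T(d − a/2) = 903.44 kN × (505 − 48.87) mm = 412.09 kN·m.

M_n ≈ 412 kN·m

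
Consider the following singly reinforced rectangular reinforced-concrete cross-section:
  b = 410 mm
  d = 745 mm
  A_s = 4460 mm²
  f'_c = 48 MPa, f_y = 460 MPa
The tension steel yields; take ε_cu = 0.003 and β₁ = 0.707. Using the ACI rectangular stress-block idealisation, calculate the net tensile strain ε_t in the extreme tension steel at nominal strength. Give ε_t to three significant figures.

ε_t ≈ 0.00988

a = A_s f_y/(0.85 f'_c b) = 122.64 mm.
β₁ = 0.707, so c = a/β₁ = 122.64/0.707 = 173.47 mm.
From the linear strain diagram with ε_cu = 0.003: ε_t = 0.003 (d − c)/c = 0.003 × (745 − 173.47)/173.47 = 0.00988.
Since ε_t ≥ 0.005, the section is tension-controlled.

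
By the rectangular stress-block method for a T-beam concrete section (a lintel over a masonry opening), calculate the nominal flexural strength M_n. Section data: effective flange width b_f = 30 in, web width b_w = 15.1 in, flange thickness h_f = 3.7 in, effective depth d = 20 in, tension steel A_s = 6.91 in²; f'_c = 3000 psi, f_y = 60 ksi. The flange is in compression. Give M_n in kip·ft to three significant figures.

Tension: T = A_s f_y = 6.91 × 60 = 414.6 kips.
Try a within the flange: a = T/(0.85 f'_c b_f) = 414.6/(0.85 × 3 × 30) = 5.420 in.
a = 5.420 > h_f = 3.7 in: the block extends into the web. Split into flange-overhang and web parts.
C_f = 0.85 f'_c (b_f − b_w) h_f = 0.85 × 3 × (30 − 15.1) × 3.7 = 140.6 kips.
Remaining web compression depth: a_w = (T − C_f)/(0.85 f'_c b_w) = (414.6 − 140.6)/(0.85 × 3 × 15.1) = 7.116 in.
M_n = C_f(d − h_f/2) + (T − C_f)(d − a_w/2) = 140.6 × (20 − 1.85) + 274 × (20 − 3.558) = 2551.9 + 4505.1 = 7057.0 kip·in.
M_n = 7057.0/12 = 588.08 kip·ft.

M_n ≈ 588 kip·ft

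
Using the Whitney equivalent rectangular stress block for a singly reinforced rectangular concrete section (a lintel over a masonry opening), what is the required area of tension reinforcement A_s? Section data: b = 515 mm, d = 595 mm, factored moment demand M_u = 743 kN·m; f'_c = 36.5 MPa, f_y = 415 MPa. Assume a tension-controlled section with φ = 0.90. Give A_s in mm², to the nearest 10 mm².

A_s ≈ 3630 mm²

M_n = M_u/φ = 743/0.90 = 825.556 kN·m.
With M_n = 0.85 f'_c a b (d − a/2), solve the quadratic for a:
a = d − √(d² − 2M_n/(0.85 f'_c b)) = 595 − √(595² − 2 × 825.556×10⁶/(0.85 × 36.5 × 515)) = 94.31 mm.
A_s = 0.85 f'_c a b / f_y = 0.85 × 36.5 × 94.31 × 515 / 415 = 3631.0 mm².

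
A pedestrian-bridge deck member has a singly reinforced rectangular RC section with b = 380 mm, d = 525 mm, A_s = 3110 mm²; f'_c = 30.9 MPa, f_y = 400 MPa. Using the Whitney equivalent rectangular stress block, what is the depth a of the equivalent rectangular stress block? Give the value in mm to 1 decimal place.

T = A_s f_y = 3110 × 400 = 1244000 N = 1244 kN.
Setting C = 0.85 f'_c a b equal to T: a = 1244000/(0.85 × 30.9 × 380) = 124.6 mm.

a ≈ 124.6 mm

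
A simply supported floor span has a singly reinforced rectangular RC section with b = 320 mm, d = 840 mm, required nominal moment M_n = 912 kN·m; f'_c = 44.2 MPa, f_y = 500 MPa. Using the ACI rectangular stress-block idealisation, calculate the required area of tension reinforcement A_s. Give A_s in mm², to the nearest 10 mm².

With M_n = 0.85 f'_c a b (d − a/2), solve the quadratic for a:
a = d − √(d² − 2M_n/(0.85 f'_c b)) = 840 − √(840² − 2 × 912×10⁶/(0.85 × 44.2 × 320)) = 95.77 mm.
A_s = 0.85 f'_c a b / f_y = 0.85 × 44.2 × 95.77 × 320 / 500 = 2302.8 mm².

A_s ≈ 2300 mm²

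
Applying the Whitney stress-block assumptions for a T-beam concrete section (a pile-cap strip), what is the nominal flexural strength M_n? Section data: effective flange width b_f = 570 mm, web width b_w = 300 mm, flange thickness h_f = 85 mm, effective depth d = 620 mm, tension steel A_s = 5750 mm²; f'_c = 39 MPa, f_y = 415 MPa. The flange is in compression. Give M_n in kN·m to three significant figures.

M_n ≈ 1310 kN·m

Tension: T = A_s f_y = 5750 × 415 = 2386250 N.
Try a within the flange: a = T/(0.85 f'_c b_f) = 2386250/(0.85 × 39 × 570) = 126.29 mm.
a = 126.29 > h_f = 85 mm: the block extends into the web. Split into flange-overhang and web parts.
C_f = 0.85 f'_c (b_f − b_w) h_f = 0.85 × 39 × (570 − 300) × 85 = 760793 N.
Remaining web compression depth: a_w = (T − C_f)/(0.85 f'_c b_w) = (2386250 − 760793)/(0.85 × 39 × 300) = 163.44 mm.
M_n = C_f(d − h_f/2) + (T − C_f)(d − a_w/2) = 760793 × (620 − 42.5) + 1625457 × (620 − 81.72) = 439.36 + 874.95 = 1314.31 × 10⁶ N·mm.
M_n = 1314.31 kN·m.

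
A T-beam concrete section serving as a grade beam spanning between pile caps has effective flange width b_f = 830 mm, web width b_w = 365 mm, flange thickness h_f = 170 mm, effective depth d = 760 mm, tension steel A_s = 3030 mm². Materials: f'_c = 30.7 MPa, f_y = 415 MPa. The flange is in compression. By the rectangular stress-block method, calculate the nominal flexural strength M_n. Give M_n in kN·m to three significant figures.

M_n ≈ 919 kN·m

Tension: T = A_s f_y = 3030 × 415 = 1257450 N.
Try a within the flange: a = T/(0.85 f'_c b_f) = 1257450/(0.85 × 30.7 × 830) = 58.06 mm.
Since a = 58.06 ≤ h_f = 170 mm, the stress block lies entirely in the flange; analyse as a rectangular beam of width b_f.
M_n = T(d − a/2) = 1257450 × (760 − 29.03) = 919.16 × 10⁶ N·mm.
M_n = 919.16 kN·m.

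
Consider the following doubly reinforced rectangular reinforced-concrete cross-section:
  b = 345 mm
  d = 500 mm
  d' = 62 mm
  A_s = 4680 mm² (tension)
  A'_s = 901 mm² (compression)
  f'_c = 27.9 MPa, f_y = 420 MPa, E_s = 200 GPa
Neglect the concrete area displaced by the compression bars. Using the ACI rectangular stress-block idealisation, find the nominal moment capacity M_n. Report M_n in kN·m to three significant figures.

Assume both tension and compression steel yield.
Net tension couple steel: A_s − A'_s = 3779 mm².
a = (A_s − A'_s) f_y / (0.85 f'_c b) = 1587180/(0.85 × 27.9 × 345) = 193.99 mm.
c = a/β₁ = 193.99/0.85 = 228.22 mm; ε'_s = 0.003(c − d')/c = 0.0022 ≥ f_y/E_s = 0.0021, so compression steel does yield.
M_n = (A_s − A'_s) f_y (d − a/2) + A'_s f_y (d − d') = [1587180 × (500 − 96.995) + 378420 × (500 − 62)] × 10⁻⁶ = 639.64 + 165.75 = 805.39 kN·m.

M_n ≈ 805 kN·m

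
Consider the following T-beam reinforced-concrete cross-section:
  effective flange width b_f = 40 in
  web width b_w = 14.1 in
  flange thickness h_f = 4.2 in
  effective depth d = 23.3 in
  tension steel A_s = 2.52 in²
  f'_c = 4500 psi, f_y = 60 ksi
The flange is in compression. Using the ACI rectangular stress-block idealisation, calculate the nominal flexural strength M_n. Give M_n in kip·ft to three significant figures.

M_n ≈ 287 kip·ft

Tension: T = A_s f_y = 2.52 × 60 = 151.2 kips.
Try a within the flange: a = T/(0.85 f'_c b_f) = 151.2/(0.85 × 4.5 × 40) = 0.988 in.
Since a = 0.988 ≤ h_f = 4.2 in, the stress block lies entirely in the flange; analyse as a rectangular beam of width b_f.
M_n = T(d − a/2) = 151.2 × (23.3 − 0.494) = 3448.3 kip·in.
M_n = 3448.3/12 = 287.36 kip·ft.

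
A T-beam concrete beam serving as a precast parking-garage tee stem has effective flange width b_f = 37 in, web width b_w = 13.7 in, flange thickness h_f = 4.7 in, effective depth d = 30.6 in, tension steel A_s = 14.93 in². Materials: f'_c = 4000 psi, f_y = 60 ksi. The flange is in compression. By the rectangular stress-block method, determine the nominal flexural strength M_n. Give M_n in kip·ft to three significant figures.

M_n ≈ 1970 kip·ft

Tension: T = A_s f_y = 14.93 × 60 = 895.8 kips.
Try a within the flange: a = T/(0.85 f'_c b_f) = 895.8/(0.85 × 4 × 37) = 7.121 in.
a = 7.121 > h_f = 4.7 in: the block extends into the web. Split into flange-overhang and web parts.
C_f = 0.85 f'_c (b_f − b_w) h_f = 0.85 × 4 × (37 − 13.7) × 4.7 = 372.3 kips.
Remaining web compression depth: a_w = (T − C_f)/(0.85 f'_c b_w) = (895.8 − 372.3)/(0.85 × 4 × 13.7) = 11.239 in.
M_n = C_f(d − h_f/2) + (T − C_f)(d − a_w/2) = 372.3 × (30.6 − 2.35) + 523.5 × (30.6 − 5.6195) = 10517.5 + 13077.3 = 23594.8 kip·in.
M_n = 23594.8/12 = 1966.23 kip·ft.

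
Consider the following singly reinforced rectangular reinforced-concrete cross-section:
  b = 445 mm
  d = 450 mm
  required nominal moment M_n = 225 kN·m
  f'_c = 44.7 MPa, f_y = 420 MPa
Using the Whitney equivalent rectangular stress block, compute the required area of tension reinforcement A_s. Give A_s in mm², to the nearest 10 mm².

With M_n = 0.85 f'_c a b (d − a/2), solve the quadratic for a:
a = d − √(d² − 2M_n/(0.85 f'_c b)) = 450 − √(450² − 2 × 225×10⁶/(0.85 × 44.7 × 445)) = 30.61 mm.
A_s = 0.85 f'_c a b / f_y = 0.85 × 44.7 × 30.61 × 445 / 420 = 1232.3 mm².

A_s ≈ 1230 mm²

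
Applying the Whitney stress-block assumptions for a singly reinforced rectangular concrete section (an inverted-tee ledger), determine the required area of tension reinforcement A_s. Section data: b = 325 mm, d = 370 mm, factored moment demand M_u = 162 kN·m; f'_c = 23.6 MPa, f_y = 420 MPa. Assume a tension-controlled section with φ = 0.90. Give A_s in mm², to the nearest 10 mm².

M_n = M_u/φ = 162/0.90 = 180 kN·m.
With M_n = 0.85 f'_c a b (d − a/2), solve the quadratic for a:
a = d − √(d² − 2M_n/(0.85 f'_c b)) = 370 − √(370² − 2 × 180×10⁶/(0.85 × 23.6 × 325)) = 84.20 mm.
A_s = 0.85 f'_c a b / f_y = 0.85 × 23.6 × 84.20 × 325 / 420 = 1307.0 mm².

A_s ≈ 1310 mm²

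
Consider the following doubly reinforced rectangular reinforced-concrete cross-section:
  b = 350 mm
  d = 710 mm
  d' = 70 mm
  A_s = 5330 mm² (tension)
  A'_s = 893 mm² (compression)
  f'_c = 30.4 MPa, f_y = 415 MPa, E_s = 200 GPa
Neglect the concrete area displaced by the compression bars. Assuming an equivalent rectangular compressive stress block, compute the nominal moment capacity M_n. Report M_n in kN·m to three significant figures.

M_n ≈ 1360 kN·m

Assume both tension and compression steel yield.
Net tension couple steel: A_s − A'_s = 4437 mm².
a = (A_s − A'_s) f_y / (0.85 f'_c b) = 1841355/(0.85 × 30.4 × 350) = 203.60 mm.
c = a/β₁ = 203.60/0.833 = 244.42 mm; ε'_s = 0.003(c − d')/c = 0.0021 ≥ f_y/E_s = 0.0021, so compression steel does yield.
M_n = (A_s − A'_s) f_y (d − a/2) + A'_s f_y (d − d') = [1841355 × (710 − 101.8) + 370595 × (710 − 70)] × 10⁻⁶ = 1119.91 + 237.18 = 1357.09 kN·m.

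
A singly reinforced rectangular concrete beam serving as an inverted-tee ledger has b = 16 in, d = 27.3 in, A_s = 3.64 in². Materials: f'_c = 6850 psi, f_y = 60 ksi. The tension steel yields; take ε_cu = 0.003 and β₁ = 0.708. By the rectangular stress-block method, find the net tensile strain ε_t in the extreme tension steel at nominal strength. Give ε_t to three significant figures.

ε_t ≈ 0.0217

a = A_s f_y/(0.85 f'_c b) = 2.344 in.
β₁ = 0.708, so c = a/β₁ = 2.344/0.708 = 3.311 in.
From the linear strain diagram with ε_cu = 0.003: ε_t = 0.003 (d − c)/c = 0.003 × (27.3 − 3.311)/3.311 = 0.0217.
Since ε_t ≥ 0.005, the section is tension-controlled.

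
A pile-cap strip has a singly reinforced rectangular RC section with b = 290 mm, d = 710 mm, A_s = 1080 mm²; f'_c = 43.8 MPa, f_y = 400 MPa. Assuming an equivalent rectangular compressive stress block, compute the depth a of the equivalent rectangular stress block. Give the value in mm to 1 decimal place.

T = A_s f_y = 1080 × 400 = 432000 N = 432 kN.
Setting C = 0.85 f'_c a b equal to T: a = 432000/(0.85 × 43.8 × 290) = 40.0 mm.

a ≈ 40.0 mm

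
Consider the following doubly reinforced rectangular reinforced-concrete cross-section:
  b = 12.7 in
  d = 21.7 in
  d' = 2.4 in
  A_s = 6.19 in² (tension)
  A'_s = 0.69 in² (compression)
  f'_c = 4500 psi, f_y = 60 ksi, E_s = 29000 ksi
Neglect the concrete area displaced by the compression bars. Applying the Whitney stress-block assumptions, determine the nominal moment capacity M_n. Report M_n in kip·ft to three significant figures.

M_n ≈ 570 kip·ft

Assume both steels yield.
a = (A_s − A'_s) f_y/(0.85 f'_c b) = (6.19 − 0.69) × 60/(0.85 × 4.5 × 12.7) = 6.793 in.
c = a/β₁ = 6.793/0.825 = 8.234 in; ε'_s = 0.003(c − d')/c = 0.0021 ≥ ε_y = 0.0021, so the compression steel yields.
M_n = (A_s − A'_s) f_y (d − a/2) + A'_s f_y (d − d') = 330 × (21.7 − 3.3965) + 41.4 × (21.7 − 2.4) = 6040.2 + 799.0 = 6839.2 kip·in = 6839.2/12 = 569.93 kip·ft.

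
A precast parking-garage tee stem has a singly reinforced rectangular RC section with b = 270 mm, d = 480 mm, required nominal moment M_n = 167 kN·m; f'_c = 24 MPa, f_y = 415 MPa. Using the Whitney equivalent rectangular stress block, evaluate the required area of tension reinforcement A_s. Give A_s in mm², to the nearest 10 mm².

A_s ≈ 900 mm²

With M_n = 0.85 f'_c a b (d − a/2), solve the quadratic for a:
a = d − √(d² − 2M_n/(0.85 f'_c b)) = 480 − √(480² − 2 × 167×10⁶/(0.85 × 24 × 270)) = 67.98 mm.
A_s = 0.85 f'_c a b / f_y = 0.85 × 24 × 67.98 × 270 / 415 = 902.3 mm².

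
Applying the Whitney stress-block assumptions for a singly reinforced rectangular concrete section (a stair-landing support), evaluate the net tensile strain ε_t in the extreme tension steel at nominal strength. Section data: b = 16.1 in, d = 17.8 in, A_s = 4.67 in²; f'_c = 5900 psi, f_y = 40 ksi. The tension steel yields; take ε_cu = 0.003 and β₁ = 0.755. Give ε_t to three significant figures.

a = A_s f_y/(0.85 f'_c b) = 2.314 in.
β₁ = 0.755, so c = a/β₁ = 2.314/0.755 = 3.065 in.
From the linear strain diagram with ε_cu = 0.003: ε_t = 0.003 (d − c)/c = 0.003 × (17.8 − 3.065)/3.065 = 0.0144.
Since ε_t ≥ 0.005, the section is tension-controlled.

ε_t ≈ 0.0144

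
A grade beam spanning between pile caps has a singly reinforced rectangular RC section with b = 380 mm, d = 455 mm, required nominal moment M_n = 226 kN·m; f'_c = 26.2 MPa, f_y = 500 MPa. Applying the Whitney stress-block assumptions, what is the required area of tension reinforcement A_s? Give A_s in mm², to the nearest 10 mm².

With M_n = 0.85 f'_c a b (d − a/2), solve the quadratic for a:
a = d − √(d² − 2M_n/(0.85 f'_c b)) = 455 − √(455² − 2 × 226×10⁶/(0.85 × 26.2 × 380)) = 63.06 mm.
A_s = 0.85 f'_c a b / f_y = 0.85 × 26.2 × 63.06 × 380 / 500 = 1067.3 mm².

A_s ≈ 1070 mm²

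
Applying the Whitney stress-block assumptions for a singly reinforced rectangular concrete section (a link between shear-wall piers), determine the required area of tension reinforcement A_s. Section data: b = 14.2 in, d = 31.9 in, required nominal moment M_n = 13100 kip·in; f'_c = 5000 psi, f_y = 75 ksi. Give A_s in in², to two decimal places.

A_s ≈ 6.23 in²

From M_n = 0.85 f'_c a b (d − a/2):
a = d − √(d² − 2M_n/(0.85 f'_c b)) = 31.9 − √(31.9² − 2 × 13100/(0.85 × 5 × 14.2)) = 7.745 in.
A_s = 0.85 f'_c a b / f_y = 0.85 × 5 × 7.745 × 14.2 / 75 = 6.232 in².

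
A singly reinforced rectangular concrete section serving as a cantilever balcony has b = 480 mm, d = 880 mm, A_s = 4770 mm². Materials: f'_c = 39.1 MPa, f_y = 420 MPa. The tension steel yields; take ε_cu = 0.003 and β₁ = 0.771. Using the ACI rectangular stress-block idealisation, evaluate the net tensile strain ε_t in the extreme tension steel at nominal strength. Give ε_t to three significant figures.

ε_t ≈ 0.0132

a = A_s f_y/(0.85 f'_c b) = 125.58 mm.
β₁ = 0.771, so c = a/β₁ = 125.58/0.771 = 162.88 mm.
From the linear strain diagram with ε_cu = 0.003: ε_t = 0.003 (d − c)/c = 0.003 × (880 − 162.88)/162.88 = 0.0132.
Since ε_t ≥ 0.005, the section is tension-controlled.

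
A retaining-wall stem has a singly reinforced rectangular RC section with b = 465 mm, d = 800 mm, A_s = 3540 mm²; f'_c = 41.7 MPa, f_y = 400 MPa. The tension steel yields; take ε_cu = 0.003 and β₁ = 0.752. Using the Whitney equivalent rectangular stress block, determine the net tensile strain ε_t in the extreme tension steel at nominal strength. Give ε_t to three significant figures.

ε_t ≈ 0.0180

a = A_s f_y/(0.85 f'_c b) = 85.91 mm.
β₁ = 0.752, so c = a/β₁ = 85.91/0.752 = 114.24 mm.
From the linear strain diagram with ε_cu = 0.003: ε_t = 0.003 (d − c)/c = 0.003 × (800 − 114.24)/114.24 = 0.0180.
Since ε_t ≥ 0.005, the section is tension-controlled.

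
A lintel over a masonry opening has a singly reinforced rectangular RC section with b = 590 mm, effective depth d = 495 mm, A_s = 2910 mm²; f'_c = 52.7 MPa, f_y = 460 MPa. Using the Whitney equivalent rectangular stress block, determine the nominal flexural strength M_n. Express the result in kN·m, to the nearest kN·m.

T = A_s f_y = 2910 × 460 = 1338600 N = 1338.6 kN.
From C = T: a = T/(0.85 f'_c b) = 1338600/(0.85 × 52.7 × 590) = 50.65 mm.
M_n = T(d − a/2) = 1338.6 kN × (495 − 25.325) mm = 628.71 kN·m.

M_n ≈ 629 kN·m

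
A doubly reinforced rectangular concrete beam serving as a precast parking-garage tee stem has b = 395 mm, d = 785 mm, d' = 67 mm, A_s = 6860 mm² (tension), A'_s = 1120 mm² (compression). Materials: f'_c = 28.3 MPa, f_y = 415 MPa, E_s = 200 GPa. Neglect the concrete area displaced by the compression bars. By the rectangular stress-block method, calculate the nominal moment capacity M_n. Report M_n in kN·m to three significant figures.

M_n ≈ 1910 kN·m

Assume both tension and compression steel yield.
Net tension couple steel: A_s − A'_s = 5740 mm².
a = (A_s − A'_s) f_y / (0.85 f'_c b) = 2382100/(0.85 × 28.3 × 395) = 250.70 mm.
c = a/β₁ = 250.70/0.848 = 295.64 mm; ε'_s = 0.003(c − d')/c = 0.0023 ≥ f_y/E_s = 0.0021, so compression steel does yield.
M_n = (A_s − A'_s) f_y (d − a/2) + A'_s f_y (d − d') = [2382100 × (785 − 125.35) + 464800 × (785 − 67)] × 10⁻⁶ = 1571.35 + 333.73 = 1905.08 kN·m.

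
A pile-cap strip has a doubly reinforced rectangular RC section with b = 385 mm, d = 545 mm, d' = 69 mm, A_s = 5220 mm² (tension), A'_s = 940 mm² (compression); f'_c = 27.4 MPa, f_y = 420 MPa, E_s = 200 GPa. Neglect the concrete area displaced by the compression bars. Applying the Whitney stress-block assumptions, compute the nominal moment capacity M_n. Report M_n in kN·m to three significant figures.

Assume both tension and compression steel yield.
Net tension couple steel: A_s − A'_s = 4280 mm².
a = (A_s − A'_s) f_y / (0.85 f'_c b) = 1797600/(0.85 × 27.4 × 385) = 200.48 mm.
c = a/β₁ = 200.48/0.85 = 235.86 mm; ε'_s = 0.003(c − d')/c = 0.0021 ≥ f_y/E_s = 0.0021, so compression steel does yield.
M_n = (A_s − A'_s) f_y (d − a/2) + A'_s f_y (d − d') = [1797600 × (545 − 100.24) + 394800 × (545 − 69)] × 10⁻⁶ = 799.50 + 187.92 = 987.42 kN·m.

M_n ≈ 987 kN·m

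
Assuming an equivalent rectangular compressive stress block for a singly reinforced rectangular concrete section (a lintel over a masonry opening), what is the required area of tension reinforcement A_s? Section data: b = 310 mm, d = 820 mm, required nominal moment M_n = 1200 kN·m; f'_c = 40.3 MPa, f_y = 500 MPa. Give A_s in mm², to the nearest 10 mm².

With M_n = 0.85 f'_c a b (d − a/2), solve the quadratic for a:
a = d − √(d² − 2M_n/(0.85 f'_c b)) = 820 − √(820² − 2 × 1200×10⁶/(0.85 × 40.3 × 310)) = 151.87 mm.
A_s = 0.85 f'_c a b / f_y = 0.85 × 40.3 × 151.87 × 310 / 500 = 3225.4 mm².

A_s ≈ 3230 mm²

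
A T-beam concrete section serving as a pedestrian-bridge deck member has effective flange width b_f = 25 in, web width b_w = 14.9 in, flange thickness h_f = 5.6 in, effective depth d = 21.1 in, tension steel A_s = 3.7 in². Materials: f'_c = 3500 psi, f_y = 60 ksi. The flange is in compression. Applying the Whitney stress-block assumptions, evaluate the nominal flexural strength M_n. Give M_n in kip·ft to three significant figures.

Tension: T = A_s f_y = 3.7 × 60 = 222 kips.
Try a within the flange: a = T/(0.85 f'_c b_f) = 222/(0.85 × 3.5 × 25) = 2.985 in.
Since a = 2.985 ≤ h_f = 5.6 in, the stress block lies entirely in the flange; analyse as a rectangular beam of width b_f.
M_n = T(d − a/2) = 222 × (21.1 − 1.4925) = 4352.9 kip·in.
M_n = 4352.9/12 = 362.74 kip·ft.

M_n ≈ 363 kip·ft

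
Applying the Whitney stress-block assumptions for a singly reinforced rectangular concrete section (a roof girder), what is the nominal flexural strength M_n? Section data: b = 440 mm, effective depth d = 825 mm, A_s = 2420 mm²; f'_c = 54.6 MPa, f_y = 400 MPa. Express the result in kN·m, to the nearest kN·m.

M_n ≈ 776 kN·m

T = A_s f_y = 2420 × 400 = 968000 N = 968 kN.
From C = T: a = T/(0.85 f'_c b) = 968000/(0.85 × 54.6 × 440) = 47.40 mm.
M_n = T(d − a/2) = 968 kN × (825 − 23.7) mm = 775.66 kN·m.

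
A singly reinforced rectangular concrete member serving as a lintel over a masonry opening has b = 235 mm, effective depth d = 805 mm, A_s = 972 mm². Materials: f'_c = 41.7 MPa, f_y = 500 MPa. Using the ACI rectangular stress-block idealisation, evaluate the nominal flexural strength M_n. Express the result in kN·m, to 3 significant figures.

M_n ≈ 377 kN·m

T = A_s f_y = 972 × 500 = 486000 N = 486 kN.
From C = T: a = T/(0.85 f'_c b) = 486000/(0.85 × 41.7 × 235) = 58.35 mm.
M_n = T(d − a/2) = 486 kN × (805 − 29.175) mm = 377.05 kN·m.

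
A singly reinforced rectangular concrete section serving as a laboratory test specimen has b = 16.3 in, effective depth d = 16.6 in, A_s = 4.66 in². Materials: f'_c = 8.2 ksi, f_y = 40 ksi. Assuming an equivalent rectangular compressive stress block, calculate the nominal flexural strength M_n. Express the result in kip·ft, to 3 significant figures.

T = A_s f_y = 4.66 × 40 = 186.4 kips.
a = T/(0.85 f'_c b) = 186.4/(0.85 × 8.2 × 16.3) = 1.641 in.
M_n = T(d − a/2) = 186.4 × (16.6 − 0.8205) = 2941.3 kip·in = 2941.3/12 = 245.11 kip·ft.

M_n ≈ 245 kip·ft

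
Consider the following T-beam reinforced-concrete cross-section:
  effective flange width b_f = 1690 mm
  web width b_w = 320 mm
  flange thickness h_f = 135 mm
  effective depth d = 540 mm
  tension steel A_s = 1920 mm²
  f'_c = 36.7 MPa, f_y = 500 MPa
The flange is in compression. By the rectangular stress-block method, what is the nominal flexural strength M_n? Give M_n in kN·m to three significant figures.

Tension: T = A_s f_y = 1920 × 500 = 960000 N.
Try a within the flange: a = T/(0.85 f'_c b_f) = 960000/(0.85 × 36.7 × 1690) = 18.21 mm.
Since a = 18.21 ≤ h_f = 135 mm, the stress block lies entirely in the flange; analyse as a rectangular beam of width b_f.
M_n = T(d − a/2) = 960000 × (540 − 9.105) = 509.66 × 10⁶ N·mm.
M_n = 509.66 kN·m.

M_n ≈ 510 kN·m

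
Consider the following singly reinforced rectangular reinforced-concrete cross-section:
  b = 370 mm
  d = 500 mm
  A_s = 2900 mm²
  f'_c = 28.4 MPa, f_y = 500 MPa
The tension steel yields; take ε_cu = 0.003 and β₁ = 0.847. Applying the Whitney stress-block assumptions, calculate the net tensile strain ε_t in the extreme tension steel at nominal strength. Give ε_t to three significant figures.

ε_t ≈ 0.00483

a = A_s f_y/(0.85 f'_c b) = 162.34 mm.
β₁ = 0.847, so c = a/β₁ = 162.34/0.847 = 191.66 mm.
From the linear strain diagram with ε_cu = 0.003: ε_t = 0.003 (d − c)/c = 0.003 × (500 − 191.66)/191.66 = 0.00483.
ε_t is between 0.004 and 0.005 — transition zone.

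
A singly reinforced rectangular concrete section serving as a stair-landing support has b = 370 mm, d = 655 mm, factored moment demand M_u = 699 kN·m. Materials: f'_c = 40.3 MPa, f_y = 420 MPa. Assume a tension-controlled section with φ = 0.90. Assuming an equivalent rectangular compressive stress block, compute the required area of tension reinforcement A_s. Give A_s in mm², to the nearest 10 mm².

A_s ≈ 3060 mm²

M_n = M_u/φ = 699/0.90 = 776.667 kN·m.
With M_n = 0.85 f'_c a b (d − a/2), solve the quadratic for a:
a = d − √(d² − 2M_n/(0.85 f'_c b)) = 655 − √(655² − 2 × 776.667×10⁶/(0.85 × 40.3 × 370)) = 101.40 mm.
A_s = 0.85 f'_c a b / f_y = 0.85 × 40.3 × 101.40 × 370 / 420 = 3060.0 mm².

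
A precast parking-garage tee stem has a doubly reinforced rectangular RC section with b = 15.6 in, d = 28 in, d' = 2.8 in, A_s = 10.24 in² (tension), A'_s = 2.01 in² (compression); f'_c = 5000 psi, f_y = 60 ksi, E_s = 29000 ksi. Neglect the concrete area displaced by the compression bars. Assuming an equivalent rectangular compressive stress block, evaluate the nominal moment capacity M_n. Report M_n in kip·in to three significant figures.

M_n ≈ 15000 kip·in

Assume both steels yield.
a = (A_s − A'_s) f_y/(0.85 f'_c b) = (10.24 − 2.01) × 60/(0.85 × 5 × 15.6) = 7.448 in.
c = a/β₁ = 7.448/0.8 = 9.310 in; ε'_s = 0.003(c − d')/c = 0.0021 ≥ ε_y = 0.0021, so the compression steel yields.
M_n = (A_s − A'_s) f_y (d − a/2) + A'_s f_y (d − d') = 493.8 × (28 − 3.724) + 120.6 × (28 − 2.8) = 11987.5 + 3039.1 = 15026.6 kip·in.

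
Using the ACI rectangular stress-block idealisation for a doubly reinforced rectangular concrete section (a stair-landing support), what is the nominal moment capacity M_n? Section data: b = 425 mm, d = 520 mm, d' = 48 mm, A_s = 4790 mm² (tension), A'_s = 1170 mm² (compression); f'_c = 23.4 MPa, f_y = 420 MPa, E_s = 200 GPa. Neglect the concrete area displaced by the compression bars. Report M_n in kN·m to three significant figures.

M_n ≈ 886 kN·m

Assume both tension and compression steel yield.
Net tension couple steel: A_s − A'_s = 3620 mm².
a = (A_s − A'_s) f_y / (0.85 f'_c b) = 1520400/(0.85 × 23.4 × 425) = 179.86 mm.
c = a/β₁ = 179.86/0.85 = 211.60 mm; ε'_s = 0.003(c − d')/c = 0.0023 ≥ f_y/E_s = 0.0021, so compression steel does yield.
M_n = (A_s − A'_s) f_y (d − a/2) + A'_s f_y (d − d') = [1520400 × (520 − 89.93) + 491400 × (520 − 48)] × 10⁻⁶ = 653.88 + 231.94 = 885.82 kN·m.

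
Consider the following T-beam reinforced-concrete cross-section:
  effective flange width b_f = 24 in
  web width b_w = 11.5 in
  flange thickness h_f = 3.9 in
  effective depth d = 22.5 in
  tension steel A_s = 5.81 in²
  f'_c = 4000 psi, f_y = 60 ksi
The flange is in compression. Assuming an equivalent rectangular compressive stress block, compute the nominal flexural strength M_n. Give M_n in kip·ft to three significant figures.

Tension: T = A_s f_y = 5.81 × 60 = 348.6 kips.
Try a within the flange: a = T/(0.85 f'_c b_f) = 348.6/(0.85 × 4 × 24) = 4.272 in.
a = 4.272 > h_f = 3.9 in: the block extends into the web. Split into flange-overhang and web parts.
C_f = 0.85 f'_c (b_f − b_w) h_f = 0.85 × 4 × (24 − 11.5) × 3.9 = 165.8 kips.
Remaining web compression depth: a_w = (T − C_f)/(0.85 f'_c b_w) = (348.6 − 165.8)/(0.85 × 4 × 11.5) = 4.675 in.
M_n = C_f(d − h_f/2) + (T − C_f)(d − a_w/2) = 165.8 × (22.5 − 1.95) + 182.8 × (22.5 − 2.3375) = 3407.2 + 3685.7 = 7092.9 kip·in.
M_n = 7092.9/12 = 591.08 kip·ft.

M_n ≈ 591 kip·ft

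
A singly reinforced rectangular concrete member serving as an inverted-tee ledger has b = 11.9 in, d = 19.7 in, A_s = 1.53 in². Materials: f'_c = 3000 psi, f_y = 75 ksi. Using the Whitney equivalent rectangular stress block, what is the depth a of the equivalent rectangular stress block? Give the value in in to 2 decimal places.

T = A_s f_y = 1.53 × 75 = 114.75 kips.
a = T/(0.85 f'_c b) = 114.75/(0.85 × 3 × 11.9) = 3.78 in.

a ≈ 3.78 in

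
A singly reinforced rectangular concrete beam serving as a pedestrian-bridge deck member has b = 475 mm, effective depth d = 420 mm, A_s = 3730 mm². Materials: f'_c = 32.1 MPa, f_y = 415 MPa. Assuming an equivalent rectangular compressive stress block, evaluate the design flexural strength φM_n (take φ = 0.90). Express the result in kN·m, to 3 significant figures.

T = A_s f_y = 3730 × 415 = 1547950 N = 1547.95 kN.
From C = T: a = T/(0.85 f'_c b) = 1547950/(0.85 × 32.1 × 475) = 119.44 mm.
M_n = T(d − a/2) = 1547.95 kN × (420 − 59.72) mm = 557.70 kN·m.
φM_n = 0.90 × 557.70 = 501.93 kN·m.

φM_n ≈ 502 kN·m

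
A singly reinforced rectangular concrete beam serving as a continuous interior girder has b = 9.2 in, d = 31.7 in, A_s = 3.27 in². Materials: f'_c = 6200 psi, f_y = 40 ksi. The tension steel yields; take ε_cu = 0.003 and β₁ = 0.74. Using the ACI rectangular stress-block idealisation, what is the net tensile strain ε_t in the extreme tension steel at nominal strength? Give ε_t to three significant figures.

ε_t ≈ 0.0231

a = A_s f_y/(0.85 f'_c b) = 2.698 in.
β₁ = 0.74, so c = a/β₁ = 2.698/0.74 = 3.646 in.
From the linear strain diagram with ε_cu = 0.003: ε_t = 0.003 (d − c)/c = 0.003 × (31.7 − 3.646)/3.646 = 0.0231.
Since ε_t ≥ 0.005, the section is tension-controlled.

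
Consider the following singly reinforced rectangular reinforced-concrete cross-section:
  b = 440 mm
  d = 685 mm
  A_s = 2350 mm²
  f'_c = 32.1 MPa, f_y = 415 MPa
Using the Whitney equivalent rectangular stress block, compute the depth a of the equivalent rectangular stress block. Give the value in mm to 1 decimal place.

T = A_s f_y = 2350 × 415 = 975250 N = 975.25 kN.
Setting C = 0.85 f'_c a b equal to T: a = 975250/(0.85 × 32.1 × 440) = 81.2 mm.

a ≈ 81.2 mm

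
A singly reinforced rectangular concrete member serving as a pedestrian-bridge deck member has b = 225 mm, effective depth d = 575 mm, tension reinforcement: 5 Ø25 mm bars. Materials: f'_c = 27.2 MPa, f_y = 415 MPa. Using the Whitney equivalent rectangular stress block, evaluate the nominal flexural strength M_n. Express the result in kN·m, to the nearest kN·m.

M_n ≈ 486 kN·m

A_s = 5 × 491 = 2455 mm².
T = A_s f_y = 2455 × 415 = 1018825 N = 1018.825 kN.
From C = T: a = T/(0.85 f'_c b) = 1018825/(0.85 × 27.2 × 225) = 195.85 mm.
M_n = T(d − a/2) = 1018.825 kN × (575 − 97.925) mm = 486.06 kN·m.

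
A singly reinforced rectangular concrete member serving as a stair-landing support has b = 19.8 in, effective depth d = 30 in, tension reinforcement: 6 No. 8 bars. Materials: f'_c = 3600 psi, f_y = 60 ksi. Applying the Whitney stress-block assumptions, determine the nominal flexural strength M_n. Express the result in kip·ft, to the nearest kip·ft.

A_s = 6 × 0.79 = 4.74 in².
T = A_s f_y = 4.74 × 60 = 284.4 kips.
a = T/(0.85 f'_c b) = 284.4/(0.85 × 3.6 × 19.8) = 4.694 in.
M_n = T(d − a/2) = 284.4 × (30 − 2.347) = 7864.5 kip·in = 7864.5/12 = 655.38 kip·ft.

M_n ≈ 655 kip·ft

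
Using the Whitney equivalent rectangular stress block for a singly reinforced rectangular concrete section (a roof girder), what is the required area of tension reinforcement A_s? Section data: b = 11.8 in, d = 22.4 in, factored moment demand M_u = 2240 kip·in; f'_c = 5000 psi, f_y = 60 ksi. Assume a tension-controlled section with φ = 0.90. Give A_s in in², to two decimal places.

M_n = M_u/φ = 2240/0.90 = 2488.89 kip·in.
From M_n = 0.85 f'_c a b (d − a/2):
a = d − √(d² − 2M_n/(0.85 f'_c b)) = 22.4 − √(22.4² − 2 × 2488.89/(0.85 × 5 × 11.8)) = 2.338 in.
A_s = 0.85 f'_c a b / f_y = 0.85 × 5 × 2.338 × 11.8 / 60 = 1.954 in².

A_s ≈ 1.95 in²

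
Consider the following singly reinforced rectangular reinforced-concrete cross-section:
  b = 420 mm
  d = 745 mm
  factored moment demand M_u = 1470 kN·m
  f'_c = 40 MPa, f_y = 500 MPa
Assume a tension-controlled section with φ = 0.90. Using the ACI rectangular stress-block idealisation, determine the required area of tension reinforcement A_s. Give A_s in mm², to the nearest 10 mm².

M_n = M_u/φ = 1470/0.90 = 1633.33 kN·m.
With M_n = 0.85 f'_c a b (d − a/2), solve the quadratic for a:
a = d − √(d² − 2M_n/(0.85 f'_c b)) = 745 − √(745² − 2 × 1633.33×10⁶/(0.85 × 40 × 420)) = 173.80 mm.
A_s = 0.85 f'_c a b / f_y = 0.85 × 40 × 173.80 × 420 / 500 = 4963.7 mm².

A_s ≈ 4960 mm²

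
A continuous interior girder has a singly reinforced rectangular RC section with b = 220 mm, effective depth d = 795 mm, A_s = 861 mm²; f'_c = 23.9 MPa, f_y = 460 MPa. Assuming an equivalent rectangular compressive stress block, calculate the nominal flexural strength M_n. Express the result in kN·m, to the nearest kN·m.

T = A_s f_y = 861 × 460 = 396060 N = 396.06 kN.
From C = T: a = T/(0.85 f'_c b) = 396060/(0.85 × 23.9 × 220) = 88.62 mm.
M_n = T(d − a/2) = 396.06 kN × (795 − 44.31) mm = 297.32 kN·m.

M_n ≈ 297 kN·m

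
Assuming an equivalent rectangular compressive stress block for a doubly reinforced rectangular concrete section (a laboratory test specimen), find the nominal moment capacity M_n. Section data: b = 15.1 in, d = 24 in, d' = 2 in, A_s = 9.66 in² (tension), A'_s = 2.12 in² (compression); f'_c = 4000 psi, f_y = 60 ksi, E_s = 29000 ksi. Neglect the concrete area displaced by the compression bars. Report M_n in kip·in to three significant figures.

M_n ≈ 11700 kip·in

Assume both steels yield.
a = (A_s − A'_s) f_y/(0.85 f'_c b) = (9.66 − 2.12) × 60/(0.85 × 4 × 15.1) = 8.812 in.
c = a/β₁ = 8.812/0.85 = 10.367 in; ε'_s = 0.003(c − d')/c = 0.0024 ≥ ε_y = 0.0021, so the compression steel yields.
M_n = (A_s − A'_s) f_y (d − a/2) + A'_s f_y (d − d') = 452.4 × (24 − 4.406) + 127.2 × (24 − 2) = 8864.3 + 2798.4 = 11662.7 kip·in.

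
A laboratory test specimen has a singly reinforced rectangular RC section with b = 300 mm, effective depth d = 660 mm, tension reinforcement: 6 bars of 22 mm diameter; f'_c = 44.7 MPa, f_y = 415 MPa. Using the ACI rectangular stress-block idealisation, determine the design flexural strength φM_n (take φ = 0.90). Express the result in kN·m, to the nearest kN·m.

φM_n ≈ 527 kN·m

A_s = 6 × 380 = 2280 mm².
T = A_s f_y = 2280 × 415 = 946200 N = 946.2 kN.
From C = T: a = T/(0.85 f'_c b) = 946200/(0.85 × 44.7 × 300) = 83.01 mm.
M_n = T(d − a/2) = 946.2 kN × (660 − 41.505) mm = 585.22 kN·m.
φM_n = 0.90 × 585.22 = 526.70 kN·m.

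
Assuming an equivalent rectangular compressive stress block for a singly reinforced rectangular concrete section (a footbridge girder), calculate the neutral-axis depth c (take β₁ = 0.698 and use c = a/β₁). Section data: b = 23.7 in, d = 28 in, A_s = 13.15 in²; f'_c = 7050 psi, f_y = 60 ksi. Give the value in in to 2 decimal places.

c ≈ 7.96 in

T = A_s f_y = 13.15 × 60 = 789 kips.
a = T/(0.85 f'_c b) = 789/(0.85 × 7.05 × 23.7) = 5.5555 in.
With β₁ = 0.698, c = a/β₁ = 5.5555/0.698 = 7.96 in.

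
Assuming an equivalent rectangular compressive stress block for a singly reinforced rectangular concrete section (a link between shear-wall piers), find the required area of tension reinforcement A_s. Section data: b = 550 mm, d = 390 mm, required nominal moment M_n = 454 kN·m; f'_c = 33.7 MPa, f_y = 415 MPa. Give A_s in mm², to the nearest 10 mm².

A_s ≈ 3140 mm²

With M_n = 0.85 f'_c a b (d − a/2), solve the quadratic for a:
a = d − √(d² − 2M_n/(0.85 f'_c b)) = 390 − √(390² − 2 × 454×10⁶/(0.85 × 33.7 × 550)) = 82.65 mm.
A_s = 0.85 f'_c a b / f_y = 0.85 × 33.7 × 82.65 × 550 / 415 = 3137.7 mm².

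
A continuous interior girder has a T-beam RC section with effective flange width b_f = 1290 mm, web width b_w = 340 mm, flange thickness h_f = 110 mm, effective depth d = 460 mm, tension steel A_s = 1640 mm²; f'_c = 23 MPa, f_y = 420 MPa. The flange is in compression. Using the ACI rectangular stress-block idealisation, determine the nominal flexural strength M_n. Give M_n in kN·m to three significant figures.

M_n ≈ 307 kN·m

Tension: T = A_s f_y = 1640 × 420 = 688800 N.
Try a within the flange: a = T/(0.85 f'_c b_f) = 688800/(0.85 × 23 × 1290) = 27.31 mm.
Since a = 27.31 ≤ h_f = 110 mm, the stress block lies entirely in the flange; analyse as a rectangular beam of width b_f.
M_n = T(d − a/2) = 688800 × (460 − 13.655) = 307.44 × 10⁶ N·mm.
M_n = 307.44 kN·m.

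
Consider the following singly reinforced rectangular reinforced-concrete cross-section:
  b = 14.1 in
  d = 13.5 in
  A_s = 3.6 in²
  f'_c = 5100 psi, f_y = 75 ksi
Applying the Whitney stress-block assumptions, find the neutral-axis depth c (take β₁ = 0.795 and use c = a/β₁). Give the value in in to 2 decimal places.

T = A_s f_y = 3.6 × 75 = 270 kips.
a = T/(0.85 f'_c b) = 270/(0.85 × 5.1 × 14.1) = 4.4173 in.
With β₁ = 0.795, c = a/β₁ = 4.4173/0.795 = 5.56 in.

c ≈ 5.56 in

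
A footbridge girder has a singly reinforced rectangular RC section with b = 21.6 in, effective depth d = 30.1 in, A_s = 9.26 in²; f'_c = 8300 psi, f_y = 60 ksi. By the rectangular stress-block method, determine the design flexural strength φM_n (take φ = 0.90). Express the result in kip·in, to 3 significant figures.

φM_n ≈ 14100 kip·in

T = A_s f_y = 9.26 × 60 = 555.6 kips.
a = T/(0.85 f'_c b) = 555.6/(0.85 × 8.3 × 21.6) = 3.646 in.
M_n = T(d − a/2) = 555.6 × (30.1 − 1.823) = 15710.7 kip·in.
φM_n = 0.90 × 15710.7 = 14139.6 kip·in.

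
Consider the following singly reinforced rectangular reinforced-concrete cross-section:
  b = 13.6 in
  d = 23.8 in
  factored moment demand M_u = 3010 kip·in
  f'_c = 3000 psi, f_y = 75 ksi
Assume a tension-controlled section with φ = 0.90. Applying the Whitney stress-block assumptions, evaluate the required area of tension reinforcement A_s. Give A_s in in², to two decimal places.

M_n = M_u/φ = 3010/0.90 = 3344.44 kip·in.
From M_n = 0.85 f'_c a b (d − a/2):
a = d − √(d² − 2M_n/(0.85 f'_c b)) = 23.8 − √(23.8² − 2 × 3344.44/(0.85 × 3 × 13.6)) = 4.472 in.
A_s = 0.85 f'_c a b / f_y = 0.85 × 3 × 4.472 × 13.6 / 75 = 2.068 in².

A_s ≈ 2.07 in²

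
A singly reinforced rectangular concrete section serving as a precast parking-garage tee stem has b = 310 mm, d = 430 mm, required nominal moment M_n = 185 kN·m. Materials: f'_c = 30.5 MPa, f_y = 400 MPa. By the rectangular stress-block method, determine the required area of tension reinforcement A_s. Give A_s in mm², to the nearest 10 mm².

With M_n = 0.85 f'_c a b (d − a/2), solve the quadratic for a:
a = d − √(d² − 2M_n/(0.85 f'_c b)) = 430 − √(430² − 2 × 185×10⁶/(0.85 × 30.5 × 310)) = 57.36 mm.
A_s = 0.85 f'_c a b / f_y = 0.85 × 30.5 × 57.36 × 310 / 400 = 1152.5 mm².

A_s ≈ 1150 mm²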